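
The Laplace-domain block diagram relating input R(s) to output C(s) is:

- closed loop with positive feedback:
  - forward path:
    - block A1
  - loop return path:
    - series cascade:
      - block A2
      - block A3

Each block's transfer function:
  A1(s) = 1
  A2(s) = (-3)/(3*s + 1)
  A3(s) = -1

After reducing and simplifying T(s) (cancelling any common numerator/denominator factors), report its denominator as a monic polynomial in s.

[1] reduce the series chain A2, A3, giving 3/(3*s + 1)
[2] close the feedback loop around A1, (A2*A3), giving (3*s + 1)/(3*s - 2)
That last expression is T(s), already simplified. Scaling its denominator by 1/3 (the reciprocal of the leading coefficient) yields the monic denominator.

Hence the answer: s - 2/3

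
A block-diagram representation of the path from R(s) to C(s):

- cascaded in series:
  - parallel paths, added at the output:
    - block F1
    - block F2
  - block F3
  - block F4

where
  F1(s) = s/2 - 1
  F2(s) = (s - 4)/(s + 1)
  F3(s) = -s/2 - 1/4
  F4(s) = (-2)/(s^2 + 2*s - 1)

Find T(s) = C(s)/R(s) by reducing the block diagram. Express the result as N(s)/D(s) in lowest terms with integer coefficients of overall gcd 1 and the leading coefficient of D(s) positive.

Reducing step by step:

(1) combine F1, F2 in parallel gives (s^2 + s - 10)/(2*s + 2)
(2) reduce the series chain (F1+F2), F3, F4, which is the overall transfer function T(s) = C(s)/R(s) in lowest terms

Answer: (2*s^3 + 3*s^2 - 19*s - 10)/(4*s^3 + 12*s^2 + 4*s - 4)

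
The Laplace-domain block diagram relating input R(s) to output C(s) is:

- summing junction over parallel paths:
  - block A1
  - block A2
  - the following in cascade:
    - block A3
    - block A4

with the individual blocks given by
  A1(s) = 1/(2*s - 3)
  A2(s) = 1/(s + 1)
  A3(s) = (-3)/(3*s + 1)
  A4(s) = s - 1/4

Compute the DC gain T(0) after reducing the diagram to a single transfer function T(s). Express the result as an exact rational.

1. reduce the series chain A3, A4 -> (3 - 12*s)/(12*s + 4)
2. combine A1, A2, (A3*A4) in parallel -> (-24*s^3 + 54*s^2 + 21*s - 17)/(24*s^3 - 4*s^2 - 40*s - 12)
DC gain: substitute s = 0 into T(s) from step 2: T(0) = -17/(-12) = 17/12.

Answer: 17/12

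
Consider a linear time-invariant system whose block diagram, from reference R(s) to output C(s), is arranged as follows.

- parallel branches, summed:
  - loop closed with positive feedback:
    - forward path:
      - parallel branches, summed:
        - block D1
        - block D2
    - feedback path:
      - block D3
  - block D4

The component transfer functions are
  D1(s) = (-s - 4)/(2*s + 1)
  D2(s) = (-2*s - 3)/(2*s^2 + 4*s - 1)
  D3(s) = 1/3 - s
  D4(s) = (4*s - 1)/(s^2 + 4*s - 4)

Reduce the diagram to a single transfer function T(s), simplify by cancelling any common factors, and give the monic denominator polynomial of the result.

(1) parallel reduction of D1, D2, giving (-2*s^3 - 16*s^2 - 23*s + 1)/(4*s^3 + 10*s^2 + 2*s - 1)
(2) close the feedback loop around (D1+D2), D3, giving (6*s^3 + 48*s^2 + 69*s - 3)/(6*s^4 + 34*s^3 + 23*s^2 - 32*s + 4)
(3) parallel reduction of [(D1+D2)/(1-(D1+D2)*D3)], D4, giving (30*s^5 + 202*s^4 + 295*s^3 - 70*s^2 - 240*s + 8)/(6*s^6 + 58*s^5 + 135*s^4 - 76*s^3 - 216*s^2 + 144*s - 16)
The result of step 3 is T(s) in lowest terms. Its denominator has leading coefficient 6; dividing the denominator through by 6 makes it monic.

Final answer: s^6 + 29*s^5/3 + 45*s^4/2 - 38*s^3/3 - 36*s^2 + 24*s - 8/3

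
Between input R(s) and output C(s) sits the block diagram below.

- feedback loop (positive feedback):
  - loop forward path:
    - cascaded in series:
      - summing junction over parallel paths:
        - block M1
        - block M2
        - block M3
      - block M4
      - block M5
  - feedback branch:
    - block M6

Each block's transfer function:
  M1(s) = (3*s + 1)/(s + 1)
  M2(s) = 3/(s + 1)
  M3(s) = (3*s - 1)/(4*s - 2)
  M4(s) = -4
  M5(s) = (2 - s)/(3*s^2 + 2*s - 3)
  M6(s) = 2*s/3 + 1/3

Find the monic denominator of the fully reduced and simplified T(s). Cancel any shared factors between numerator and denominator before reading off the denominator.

The answer is s^4 - 3*s^3/2 - 7*s^2/2 + s/2 + 9/14.

Reasoning:
1. reduce the parallel group M1, M2, M3 gives (15*s^2 + 12*s - 9)/(4*s^2 + 2*s - 2)
2. series reduction of (M1+M2+M3), M4, M5 gives (30*s^3 - 36*s^2 - 66*s + 36)/(6*s^4 + 7*s^3 - 7*s^2 - 5*s + 3)
3. feedback reduction of ((M1+M2+M3)*M4*M5), M6 gives (-30*s^3 + 36*s^2 + 66*s - 36)/(14*s^4 - 21*s^3 - 49*s^2 + 7*s + 9)
The result of step 3 is T(s) in lowest terms. Its denominator has leading coefficient 14; dividing the denominator through by 14 makes it monic.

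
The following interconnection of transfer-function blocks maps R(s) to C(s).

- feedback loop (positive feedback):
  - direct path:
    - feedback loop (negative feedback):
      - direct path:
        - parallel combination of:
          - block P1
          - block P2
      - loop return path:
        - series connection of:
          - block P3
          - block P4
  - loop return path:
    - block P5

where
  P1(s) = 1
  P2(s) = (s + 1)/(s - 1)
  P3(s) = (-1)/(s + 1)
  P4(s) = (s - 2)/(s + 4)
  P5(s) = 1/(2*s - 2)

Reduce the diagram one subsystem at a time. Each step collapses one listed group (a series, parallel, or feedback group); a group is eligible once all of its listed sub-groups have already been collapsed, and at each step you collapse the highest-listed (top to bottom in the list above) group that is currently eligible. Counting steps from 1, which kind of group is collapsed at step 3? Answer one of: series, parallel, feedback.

Step 1 - sum the parallel branches P1, P2
Step 2 - multiply P3, P4 (series)
Step 3 - reduce the feedback loop with forward (P1+P2) and return (P3*P4)
Step 4 - close the feedback loop around [(P1+P2)/(1+(P1+P2)*(P3*P4))], P5
At step 3 the group reduced is feedback.

Hence the answer: feedback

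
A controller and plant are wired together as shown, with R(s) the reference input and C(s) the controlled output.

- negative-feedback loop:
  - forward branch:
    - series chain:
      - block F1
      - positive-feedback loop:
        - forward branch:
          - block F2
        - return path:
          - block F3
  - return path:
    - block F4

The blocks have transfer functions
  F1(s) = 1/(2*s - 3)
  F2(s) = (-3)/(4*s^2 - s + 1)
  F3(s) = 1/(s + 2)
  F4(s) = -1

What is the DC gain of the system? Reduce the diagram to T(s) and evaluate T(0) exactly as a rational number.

First reduce the diagram to T(s).

(1) apply the feedback formula to F2, F3 gives (-3*s - 6)/(4*s^3 + 7*s^2 - s + 5)
(2) reduce the series chain F1, [F2/(1-F2*F3)] gives (-3*s - 6)/(8*s^4 + 2*s^3 - 23*s^2 + 13*s - 15)
(3) close the feedback loop around (F1*[F2/(1-F2*F3)]), F4 gives (-3*s - 6)/(8*s^4 + 2*s^3 - 23*s^2 + 16*s - 9)
Step 3 gives the overall T(s). Then T(0) = -6/(-9) = 2/3.

Answer: 2/3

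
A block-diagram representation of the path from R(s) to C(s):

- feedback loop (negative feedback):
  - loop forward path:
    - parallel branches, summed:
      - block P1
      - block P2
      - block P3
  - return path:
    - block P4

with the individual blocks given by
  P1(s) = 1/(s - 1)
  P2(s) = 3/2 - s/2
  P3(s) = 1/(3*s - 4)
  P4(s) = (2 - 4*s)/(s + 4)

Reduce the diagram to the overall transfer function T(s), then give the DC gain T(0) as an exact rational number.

First reduce the diagram to T(s).

Step 1. combine P1, P2, P3 in parallel gives (-3*s^3 + 16*s^2 - 17*s + 2)/(6*s^2 - 14*s + 8)
Step 2. collapse the loop ((P1+P2+P3) forward, P4 return) gives (-3*s^4 + 4*s^3 + 47*s^2 - 66*s + 8)/(12*s^4 - 64*s^3 + 110*s^2 - 90*s + 36)
The step-2 result is T(s). Setting s = 0: T(0) = 8/36 = 2/9.

Answer: 2/9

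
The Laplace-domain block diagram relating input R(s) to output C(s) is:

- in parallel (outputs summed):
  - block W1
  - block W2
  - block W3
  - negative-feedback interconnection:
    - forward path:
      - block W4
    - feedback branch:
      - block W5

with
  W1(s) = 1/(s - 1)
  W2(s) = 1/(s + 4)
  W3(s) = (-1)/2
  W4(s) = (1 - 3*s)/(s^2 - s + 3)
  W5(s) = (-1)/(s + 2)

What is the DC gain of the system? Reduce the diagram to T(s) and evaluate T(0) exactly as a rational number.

Step 1. feedback reduction of W4, W5; result (-3*s^2 - 5*s + 2)/(s^3 + s^2 + 4*s + 5)
Step 2. reduce the parallel group W1, W2, W3, [W4/(1+W4*W5)]; result (-s^5 - 6*s^4 - 21*s^3 + 7*s^2 + 97*s + 34)/(2*s^5 + 8*s^4 + 6*s^3 + 26*s^2 - 2*s - 40)
DC gain: substitute s = 0 into T(s) from step 2: T(0) = 34/(-40) = -17/20.

Answer: -17/20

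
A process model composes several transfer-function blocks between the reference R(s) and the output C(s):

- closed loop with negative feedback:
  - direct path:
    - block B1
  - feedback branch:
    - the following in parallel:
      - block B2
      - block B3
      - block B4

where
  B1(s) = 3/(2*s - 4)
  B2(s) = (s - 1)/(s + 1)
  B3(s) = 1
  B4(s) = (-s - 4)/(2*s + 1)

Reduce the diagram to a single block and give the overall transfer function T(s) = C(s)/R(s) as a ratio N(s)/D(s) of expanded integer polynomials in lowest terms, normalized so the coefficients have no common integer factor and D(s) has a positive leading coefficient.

Step 1 - sum the parallel branches B2, B3, B4 = (3*s^2 - 3*s - 4)/(2*s^2 + 3*s + 1)
Step 2 - apply the feedback formula to B1, (B2+B3+B4) - this is the overall T(s), already in the required normalized form

Final answer: (6*s^2 + 9*s + 3)/(4*s^3 + 7*s^2 - 19*s - 16)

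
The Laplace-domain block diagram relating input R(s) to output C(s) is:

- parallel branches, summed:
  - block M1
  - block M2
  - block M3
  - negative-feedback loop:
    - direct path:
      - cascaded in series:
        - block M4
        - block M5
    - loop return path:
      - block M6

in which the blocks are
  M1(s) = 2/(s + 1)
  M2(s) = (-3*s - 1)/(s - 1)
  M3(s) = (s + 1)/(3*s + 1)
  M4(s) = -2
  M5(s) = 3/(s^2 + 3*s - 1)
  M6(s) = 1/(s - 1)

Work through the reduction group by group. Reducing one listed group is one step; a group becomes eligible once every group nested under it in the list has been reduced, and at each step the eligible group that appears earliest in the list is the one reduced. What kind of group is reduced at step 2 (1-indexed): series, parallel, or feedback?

(1) series reduction of M4, M5
(2) apply the feedback formula to (M4*M5), M6
(3) parallel reduction of M1, M2, M3, [(M4*M5)/(1+(M4*M5)*M6)]
Step 2: feedback.

Hence the answer: feedback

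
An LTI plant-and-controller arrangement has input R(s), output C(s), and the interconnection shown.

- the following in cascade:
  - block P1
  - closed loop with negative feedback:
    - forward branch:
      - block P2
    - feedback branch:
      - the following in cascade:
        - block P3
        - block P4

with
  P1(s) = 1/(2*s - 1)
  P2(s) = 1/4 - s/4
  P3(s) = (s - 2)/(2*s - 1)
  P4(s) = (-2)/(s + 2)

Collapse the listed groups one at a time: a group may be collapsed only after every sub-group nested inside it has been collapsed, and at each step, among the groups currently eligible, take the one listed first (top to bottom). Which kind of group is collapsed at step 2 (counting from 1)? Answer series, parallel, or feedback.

Reducing step by step:

Step 1: cascade P3, P4
Step 2: apply the feedback formula to P2, (P3*P4)
Step 3: cascade P1, [P2/(1+P2*(P3*P4))]
The group at step 2 is a feedback group.

Answer: feedback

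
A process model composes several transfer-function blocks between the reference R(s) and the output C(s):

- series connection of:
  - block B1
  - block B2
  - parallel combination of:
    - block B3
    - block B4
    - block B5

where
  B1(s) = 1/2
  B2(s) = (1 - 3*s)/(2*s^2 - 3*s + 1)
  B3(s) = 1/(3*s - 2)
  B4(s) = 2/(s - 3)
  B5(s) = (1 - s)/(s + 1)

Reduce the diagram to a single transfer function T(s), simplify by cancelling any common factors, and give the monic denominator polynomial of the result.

First reduce the diagram to T(s).

[1] parallel reduction of B3, B4, B5 -> (-3*s^3 + 21*s^2 - 17*s - 1)/(3*s^3 - 8*s^2 - 5*s + 6)
[2] combine B1, B2, (B3+B4+B5) in series -> (9*s^3 - 57*s^2 + 15*s + 1)/(12*s^4 - 38*s^3 - 4*s^2 + 34*s - 12)
No further cancellation is possible in the step-2 result, so that is T(s). Its denominator becomes monic after dividing by the leading coefficient 12.

Answer: s^4 - 19*s^3/6 - s^2/3 + 17*s/6 - 1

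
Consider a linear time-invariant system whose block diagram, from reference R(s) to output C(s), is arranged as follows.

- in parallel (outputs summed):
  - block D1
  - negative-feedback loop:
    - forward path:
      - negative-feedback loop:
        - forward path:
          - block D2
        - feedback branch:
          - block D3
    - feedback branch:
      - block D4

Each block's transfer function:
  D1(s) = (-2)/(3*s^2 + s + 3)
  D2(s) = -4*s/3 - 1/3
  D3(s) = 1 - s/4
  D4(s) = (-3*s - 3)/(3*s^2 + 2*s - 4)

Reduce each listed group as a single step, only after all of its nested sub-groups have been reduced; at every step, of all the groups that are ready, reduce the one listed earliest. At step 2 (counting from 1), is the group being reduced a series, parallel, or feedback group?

Step 1 - collapse the loop (D2 forward, D3 return)
Step 2 - feedback reduction of [D2/(1+D2*D3)], D4
Step 3 - parallel reduction of D1, [[D2/(1+D2*D3)]/(1+[D2/(1+D2*D3)]*D4)]
The group at step 2 is a feedback group.

Therefore the answer is feedback.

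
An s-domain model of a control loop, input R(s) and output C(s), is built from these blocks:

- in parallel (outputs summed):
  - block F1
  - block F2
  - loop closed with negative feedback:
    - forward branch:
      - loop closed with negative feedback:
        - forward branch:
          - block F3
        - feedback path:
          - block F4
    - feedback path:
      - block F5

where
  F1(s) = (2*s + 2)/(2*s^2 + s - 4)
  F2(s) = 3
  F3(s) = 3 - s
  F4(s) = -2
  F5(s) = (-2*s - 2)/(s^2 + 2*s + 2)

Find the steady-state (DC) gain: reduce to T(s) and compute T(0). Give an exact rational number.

Step 1. reduce the feedback loop with forward F3 and return F4 -> (3 - s)/(2*s - 5)
Step 2. close the feedback loop around [F3/(1+F3*F4)], F5 -> (-s^3 + s^2 + 4*s + 6)/(2*s^3 + s^2 - 10*s - 16)
Step 3. reduce the parallel group F1, F2, [[F3/(1+F3*F4)]/(1+[F3/(1+F3*F4)]*F5)] -> (10*s^5 + 17*s^4 - 62*s^3 - 144*s^2 + 10*s + 136)/(4*s^5 + 4*s^4 - 27*s^3 - 46*s^2 + 24*s + 64)
DC gain: substitute s = 0 into T(s) from step 3: T(0) = 136/64 = 17/8.

Final answer: 17/8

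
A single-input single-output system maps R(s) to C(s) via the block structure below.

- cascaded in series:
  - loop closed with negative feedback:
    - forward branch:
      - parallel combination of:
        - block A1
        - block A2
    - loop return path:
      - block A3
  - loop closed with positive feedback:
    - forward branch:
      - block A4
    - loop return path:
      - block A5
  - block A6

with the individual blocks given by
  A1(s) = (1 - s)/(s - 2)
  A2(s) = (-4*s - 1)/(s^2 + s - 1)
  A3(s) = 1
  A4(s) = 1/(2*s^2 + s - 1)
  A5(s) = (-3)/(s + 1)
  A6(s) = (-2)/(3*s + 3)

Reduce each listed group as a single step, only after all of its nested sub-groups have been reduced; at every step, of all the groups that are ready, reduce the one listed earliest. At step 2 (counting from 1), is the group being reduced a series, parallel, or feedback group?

Step 1 - combine A1, A2 in parallel
Step 2 - close the feedback loop around (A1+A2), A3
Step 3 - reduce the feedback loop with forward A4 and return A5
Step 4 - cascade [(A1+A2)/(1+(A1+A2)*A3)], [A4/(1-A4*A5)], A6
Step 2 collapses a feedback group.

Answer: feedback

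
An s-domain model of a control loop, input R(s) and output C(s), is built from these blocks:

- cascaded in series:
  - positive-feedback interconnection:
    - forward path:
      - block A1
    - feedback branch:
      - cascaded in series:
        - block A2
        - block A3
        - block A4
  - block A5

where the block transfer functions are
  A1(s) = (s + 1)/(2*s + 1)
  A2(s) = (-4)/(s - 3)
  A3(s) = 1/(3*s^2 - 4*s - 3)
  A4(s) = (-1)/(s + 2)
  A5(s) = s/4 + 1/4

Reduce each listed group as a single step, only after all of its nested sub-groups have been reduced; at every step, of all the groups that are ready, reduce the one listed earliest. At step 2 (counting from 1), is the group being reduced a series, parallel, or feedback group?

Reducing step by step:

Step 1: combine A2, A3, A4 in series
Step 2: feedback reduction of A1, (A2*A3*A4)
Step 3: reduce the series chain [A1/(1-A1*(A2*A3*A4))], A5
The group at step 2 is a feedback group.

Answer: feedback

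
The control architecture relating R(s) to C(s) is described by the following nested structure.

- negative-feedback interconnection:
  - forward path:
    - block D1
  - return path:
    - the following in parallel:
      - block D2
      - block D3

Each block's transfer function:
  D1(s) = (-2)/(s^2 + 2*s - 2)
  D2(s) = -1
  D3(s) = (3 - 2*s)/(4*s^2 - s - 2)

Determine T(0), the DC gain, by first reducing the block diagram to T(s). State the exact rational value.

Answer: -2/3

Working:
1. sum the parallel branches D2, D3: (-4*s^2 - s + 5)/(4*s^2 - s - 2)
2. apply the feedback formula to D1, (D2+D3): (-8*s^2 + 2*s + 4)/(4*s^4 + 7*s^3 - 4*s^2 - 6)
That last expression is T(s); at s = 0 only the constant terms survive, so T(0) = 4/(-6) = -2/3.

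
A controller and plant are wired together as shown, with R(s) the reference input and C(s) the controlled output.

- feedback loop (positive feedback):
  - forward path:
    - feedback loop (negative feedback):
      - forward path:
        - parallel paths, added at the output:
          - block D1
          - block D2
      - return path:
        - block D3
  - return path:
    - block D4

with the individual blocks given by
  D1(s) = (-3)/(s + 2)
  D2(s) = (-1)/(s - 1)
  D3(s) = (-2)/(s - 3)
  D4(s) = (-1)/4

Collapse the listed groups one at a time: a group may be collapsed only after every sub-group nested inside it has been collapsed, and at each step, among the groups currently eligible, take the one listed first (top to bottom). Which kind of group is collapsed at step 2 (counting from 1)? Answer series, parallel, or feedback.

1. combine D1, D2 in parallel
2. collapse the loop ((D1+D2) forward, D3 return)
3. collapse the loop ([(D1+D2)/(1+(D1+D2)*D3)] forward, D4 return)
Step 2: feedback.

Therefore the answer is feedback.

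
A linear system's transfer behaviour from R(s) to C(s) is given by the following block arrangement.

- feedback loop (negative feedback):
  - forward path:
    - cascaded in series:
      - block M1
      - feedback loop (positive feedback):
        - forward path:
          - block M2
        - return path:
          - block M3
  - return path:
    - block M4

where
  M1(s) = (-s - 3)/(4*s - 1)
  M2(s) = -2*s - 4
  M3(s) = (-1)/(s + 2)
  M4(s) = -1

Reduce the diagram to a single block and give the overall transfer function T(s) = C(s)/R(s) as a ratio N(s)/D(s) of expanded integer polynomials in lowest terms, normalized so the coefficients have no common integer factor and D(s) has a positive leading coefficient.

[1] apply the feedback formula to M2, M3: 2*s + 4
[2] reduce the series chain M1, [M2/(1-M2*M3)]: (-2*s^2 - 10*s - 12)/(4*s - 1)
[3] apply the feedback formula to (M1*[M2/(1-M2*M3)]), M4, which is the overall transfer function T(s) = C(s)/R(s) in lowest terms

Answer: (-2*s^2 - 10*s - 12)/(2*s^2 + 14*s + 11)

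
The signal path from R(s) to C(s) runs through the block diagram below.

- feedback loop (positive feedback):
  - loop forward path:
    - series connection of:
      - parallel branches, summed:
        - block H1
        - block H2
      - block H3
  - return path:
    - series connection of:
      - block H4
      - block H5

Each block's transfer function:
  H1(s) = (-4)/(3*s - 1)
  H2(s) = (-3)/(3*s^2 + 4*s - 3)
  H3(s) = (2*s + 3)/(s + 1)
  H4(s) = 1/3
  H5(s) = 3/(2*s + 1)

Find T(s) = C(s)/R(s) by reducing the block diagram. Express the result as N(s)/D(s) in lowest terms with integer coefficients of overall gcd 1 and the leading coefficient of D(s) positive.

Step 1: reduce the parallel group H1, H2: (-12*s^2 - 25*s + 15)/(9*s^3 + 9*s^2 - 13*s + 3)
Step 2: combine (H1+H2), H3 in series: (-24*s^3 - 86*s^2 - 45*s + 45)/(9*s^4 + 18*s^3 - 4*s^2 - 10*s + 3)
Step 3: series reduction of H4, H5: 1/(2*s + 1)
Step 4: apply the feedback formula to ((H1+H2)*H3), (H4*H5) - this is the overall T(s), already in the required normalized form

Answer: (-48*s^4 - 196*s^3 - 176*s^2 + 45*s + 45)/(18*s^5 + 45*s^4 + 34*s^3 + 62*s^2 + 41*s - 42)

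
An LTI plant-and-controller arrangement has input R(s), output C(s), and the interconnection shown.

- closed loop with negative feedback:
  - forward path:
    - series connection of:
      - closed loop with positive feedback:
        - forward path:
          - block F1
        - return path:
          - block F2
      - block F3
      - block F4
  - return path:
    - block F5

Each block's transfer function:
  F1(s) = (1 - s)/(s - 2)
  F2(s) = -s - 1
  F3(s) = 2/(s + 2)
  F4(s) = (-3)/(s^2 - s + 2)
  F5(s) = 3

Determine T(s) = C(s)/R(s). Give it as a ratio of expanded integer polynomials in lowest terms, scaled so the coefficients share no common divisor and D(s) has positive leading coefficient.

Step 1. apply the feedback formula to F1, F2, giving (s - 1)/(s^2 - s + 1)
Step 2. series reduction of [F1/(1-F1*F2)], F3, F4, giving (6 - 6*s)/(s^5 + 5*s^2 - 4*s + 4)
Step 3. feedback reduction of ([F1/(1-F1*F2)]*F3*F4), F5, which is the overall transfer function T(s) = C(s)/R(s) in lowest terms

Final answer: (6 - 6*s)/(s^5 + 5*s^2 - 22*s + 22)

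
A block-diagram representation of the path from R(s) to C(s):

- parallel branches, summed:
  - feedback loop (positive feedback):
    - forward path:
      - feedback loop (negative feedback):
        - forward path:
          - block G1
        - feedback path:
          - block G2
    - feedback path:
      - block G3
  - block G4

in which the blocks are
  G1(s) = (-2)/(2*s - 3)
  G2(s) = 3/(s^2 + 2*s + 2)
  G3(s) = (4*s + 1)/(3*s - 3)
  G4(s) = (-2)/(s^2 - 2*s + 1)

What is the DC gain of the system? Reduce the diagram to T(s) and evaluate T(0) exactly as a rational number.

Step 1. feedback reduction of G1, G2 = (-2*s^2 - 4*s - 4)/(2*s^3 + s^2 - 2*s - 12)
Step 2. collapse the loop ([G1/(1+G1*G2)] forward, G3 return) = (-6*s^3 - 6*s^2 + 12)/(6*s^4 + 5*s^3 + 9*s^2 - 10*s + 40)
Step 3. combine [[G1/(1+G1*G2)]/(1-[G1/(1+G1*G2)]*G3)], G4 in parallel = (-6*s^5 - 6*s^4 - 4*s^3 - 12*s^2 - 4*s - 68)/(6*s^6 - 7*s^5 + 5*s^4 - 23*s^3 + 69*s^2 - 90*s + 40)
That last expression is T(s); at s = 0 only the constant terms survive, so T(0) = -68/40 = -17/10.

Hence the answer: -17/10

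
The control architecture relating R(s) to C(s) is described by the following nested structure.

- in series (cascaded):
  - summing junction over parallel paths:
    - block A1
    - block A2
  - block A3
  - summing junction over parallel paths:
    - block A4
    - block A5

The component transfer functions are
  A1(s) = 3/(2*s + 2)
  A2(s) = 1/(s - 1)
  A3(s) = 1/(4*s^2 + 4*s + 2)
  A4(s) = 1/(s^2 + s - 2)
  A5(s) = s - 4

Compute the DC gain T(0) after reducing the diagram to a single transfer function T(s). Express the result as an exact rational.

Step 1. add A1, A2 (parallel), giving (5*s - 1)/(2*s^2 - 2)
Step 2. sum the parallel branches A4, A5, giving (s^3 - 3*s^2 - 6*s + 9)/(s^2 + s - 2)
Step 3. series reduction of (A1+A2), A3, (A4+A5), giving (5*s^4 - 16*s^3 - 27*s^2 + 51*s - 9)/(8*s^6 + 16*s^5 - 12*s^4 - 28*s^3 - 4*s^2 + 12*s + 8)
DC gain: substitute s = 0 into T(s) from step 3: T(0) = -9/8.

Hence the answer: -9/8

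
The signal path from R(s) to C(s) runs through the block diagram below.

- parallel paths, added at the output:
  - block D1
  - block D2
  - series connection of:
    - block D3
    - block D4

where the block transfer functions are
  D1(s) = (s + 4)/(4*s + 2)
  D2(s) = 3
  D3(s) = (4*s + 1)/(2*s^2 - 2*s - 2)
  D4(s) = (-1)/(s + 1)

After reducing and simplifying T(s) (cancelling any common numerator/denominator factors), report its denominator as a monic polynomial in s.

[1] reduce the series chain D3, D4, giving (-4*s - 1)/(2*s^3 - 4*s - 2)
[2] combine D1, D2, (D3*D4) in parallel, giving (13*s^4 + 10*s^3 - 34*s^2 - 39*s - 11)/(4*s^4 + 2*s^3 - 8*s^2 - 8*s - 2)
The result of step 2 is T(s) in lowest terms. Its denominator has leading coefficient 4; dividing the denominator through by 4 makes it monic.

Final answer: s^4 + s^3/2 - 2*s^2 - 2*s - 1/2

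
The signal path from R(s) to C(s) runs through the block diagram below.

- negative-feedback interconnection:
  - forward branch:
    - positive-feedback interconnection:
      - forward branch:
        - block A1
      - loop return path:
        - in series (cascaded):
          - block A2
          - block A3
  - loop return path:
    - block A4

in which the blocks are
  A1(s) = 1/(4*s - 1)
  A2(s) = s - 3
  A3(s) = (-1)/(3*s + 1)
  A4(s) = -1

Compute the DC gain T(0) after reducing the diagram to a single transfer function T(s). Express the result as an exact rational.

Step 1 - series reduction of A2, A3: (3 - s)/(3*s + 1)
Step 2 - feedback reduction of A1, (A2*A3): (3*s + 1)/(12*s^2 + 2*s - 4)
Step 3 - close the feedback loop around [A1/(1-A1*(A2*A3))], A4: (3*s + 1)/(12*s^2 - s - 5)
The step-3 result is T(s). Setting s = 0: T(0) = 1/(-5) = -1/5.

Answer: -1/5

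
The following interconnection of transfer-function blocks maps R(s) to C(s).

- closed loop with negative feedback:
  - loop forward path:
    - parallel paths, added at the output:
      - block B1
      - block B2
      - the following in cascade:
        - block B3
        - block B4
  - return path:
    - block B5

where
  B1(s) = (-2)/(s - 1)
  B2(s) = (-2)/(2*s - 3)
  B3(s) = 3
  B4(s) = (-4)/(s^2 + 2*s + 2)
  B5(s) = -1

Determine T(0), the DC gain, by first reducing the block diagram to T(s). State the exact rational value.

Step 1 - series reduction of B3, B4 -> (-12)/(s^2 + 2*s + 2)
Step 2 - combine B1, B2, (B3*B4) in parallel -> (-6*s^3 - 28*s^2 + 64*s - 20)/(2*s^4 - s^3 - 3*s^2 - 4*s + 6)
Step 3 - feedback reduction of (B1+B2+(B3*B4)), B5 -> (-6*s^3 - 28*s^2 + 64*s - 20)/(2*s^4 + 5*s^3 + 25*s^2 - 68*s + 26)
That last expression is T(s); at s = 0 only the constant terms survive, so T(0) = -20/26 = -10/13.

Final answer: -10/13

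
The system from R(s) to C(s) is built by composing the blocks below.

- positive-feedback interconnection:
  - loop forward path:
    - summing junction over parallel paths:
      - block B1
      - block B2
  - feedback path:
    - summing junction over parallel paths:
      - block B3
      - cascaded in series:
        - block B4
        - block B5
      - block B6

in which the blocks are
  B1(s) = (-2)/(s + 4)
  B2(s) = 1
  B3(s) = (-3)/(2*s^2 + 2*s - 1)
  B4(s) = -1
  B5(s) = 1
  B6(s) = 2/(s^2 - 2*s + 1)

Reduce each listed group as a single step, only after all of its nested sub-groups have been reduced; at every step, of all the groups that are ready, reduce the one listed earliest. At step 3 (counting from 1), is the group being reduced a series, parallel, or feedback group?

Step 1: sum the parallel branches B1, B2
Step 2: multiply B4, B5 (series)
Step 3: sum the parallel branches B3, (B4*B5), B6
Step 4: apply the feedback formula to (B1+B2), (B3+(B4*B5)+B6)
Step 3 collapses a parallel group.

Therefore the answer is parallel.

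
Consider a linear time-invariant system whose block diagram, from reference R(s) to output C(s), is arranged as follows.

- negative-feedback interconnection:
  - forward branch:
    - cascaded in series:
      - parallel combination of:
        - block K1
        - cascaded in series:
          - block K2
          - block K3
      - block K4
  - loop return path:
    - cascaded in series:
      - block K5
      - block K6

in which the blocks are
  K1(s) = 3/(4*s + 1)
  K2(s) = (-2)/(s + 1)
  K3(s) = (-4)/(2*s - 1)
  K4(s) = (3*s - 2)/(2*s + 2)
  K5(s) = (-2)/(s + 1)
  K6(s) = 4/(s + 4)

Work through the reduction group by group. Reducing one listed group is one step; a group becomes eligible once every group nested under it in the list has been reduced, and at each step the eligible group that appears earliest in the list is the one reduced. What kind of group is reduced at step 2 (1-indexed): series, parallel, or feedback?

The answer is parallel.

Reasoning:
Step 1: cascade K2, K3
Step 2: add K1, (K2*K3) (parallel)
Step 3: cascade (K1+(K2*K3)), K4
Step 4: reduce the series chain K5, K6
Step 5: collapse the loop (((K1+(K2*K3))*K4) forward, (K5*K6) return)
Step 2 collapses a parallel group.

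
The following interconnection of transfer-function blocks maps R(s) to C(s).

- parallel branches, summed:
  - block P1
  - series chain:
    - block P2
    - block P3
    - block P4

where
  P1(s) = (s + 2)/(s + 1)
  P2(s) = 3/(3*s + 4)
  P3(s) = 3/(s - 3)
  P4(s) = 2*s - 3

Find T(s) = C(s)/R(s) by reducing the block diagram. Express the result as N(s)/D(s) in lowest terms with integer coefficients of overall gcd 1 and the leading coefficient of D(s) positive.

1. series reduction of P2, P3, P4 = (18*s - 27)/(3*s^2 - 5*s - 12)
2. reduce the parallel group P1, (P2*P3*P4); the result is T(s) itself (integer coefficients, no common factor, positive leading denominator coefficient)

Final answer: (3*s^3 + 19*s^2 - 31*s - 51)/(3*s^3 - 2*s^2 - 17*s - 12)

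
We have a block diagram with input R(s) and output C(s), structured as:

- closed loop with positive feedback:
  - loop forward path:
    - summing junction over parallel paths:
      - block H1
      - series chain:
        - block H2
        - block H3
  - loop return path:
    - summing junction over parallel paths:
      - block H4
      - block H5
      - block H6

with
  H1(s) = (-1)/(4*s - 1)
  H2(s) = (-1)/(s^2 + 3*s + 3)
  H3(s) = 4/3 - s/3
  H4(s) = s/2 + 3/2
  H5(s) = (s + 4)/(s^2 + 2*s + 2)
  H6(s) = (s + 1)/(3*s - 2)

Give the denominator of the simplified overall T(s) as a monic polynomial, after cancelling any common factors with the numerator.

(1) cascade H2, H3 gives (s - 4)/(3*s^2 + 9*s + 9)
(2) combine H1, (H2*H3) in parallel gives (s^2 - 26*s - 5)/(12*s^3 + 33*s^2 + 27*s - 9)
(3) sum the parallel branches H4, H5, H6 gives (3*s^4 + 15*s^3 + 26*s^2 + 30*s - 24)/(6*s^3 + 8*s^2 + 4*s - 8)
(4) collapse the loop ((H1+(H2*H3)) forward, (H4+H5+H6) return) gives (6*s^5 - 148*s^4 - 234*s^3 - 152*s^2 + 188*s + 40)/(69*s^6 + 357*s^5 + 853*s^4 + 919*s^3 + 706*s^2 - 726*s - 48)
No further cancellation is possible in the step-4 result, so that is T(s). Its denominator becomes monic after dividing by the leading coefficient 69.

Final answer: s^6 + 119*s^5/23 + 853*s^4/69 + 919*s^3/69 + 706*s^2/69 - 242*s/23 - 16/23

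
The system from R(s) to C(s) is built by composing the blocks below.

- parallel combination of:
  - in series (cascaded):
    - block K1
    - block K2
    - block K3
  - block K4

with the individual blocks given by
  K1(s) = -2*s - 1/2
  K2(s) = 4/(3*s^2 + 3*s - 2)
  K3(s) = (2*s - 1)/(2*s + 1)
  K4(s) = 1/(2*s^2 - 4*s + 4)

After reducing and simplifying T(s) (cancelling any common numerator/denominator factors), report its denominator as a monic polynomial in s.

The answer is s^5 - s^4/2 - 7*s^3/6 + 3*s^2 + s/3 - 2/3.

Reasoning:
1. series reduction of K1, K2, K3; result (-16*s^2 + 4*s + 2)/(6*s^3 + 9*s^2 - s - 2)
2. reduce the parallel group (K1*K2*K3), K4; result (-32*s^4 + 78*s^3 - 67*s^2 + 7*s + 6)/(12*s^5 - 6*s^4 - 14*s^3 + 36*s^2 + 4*s - 8)
The result of step 2 is T(s) in lowest terms. Its denominator has leading coefficient 12; dividing the denominator through by 12 makes it monic.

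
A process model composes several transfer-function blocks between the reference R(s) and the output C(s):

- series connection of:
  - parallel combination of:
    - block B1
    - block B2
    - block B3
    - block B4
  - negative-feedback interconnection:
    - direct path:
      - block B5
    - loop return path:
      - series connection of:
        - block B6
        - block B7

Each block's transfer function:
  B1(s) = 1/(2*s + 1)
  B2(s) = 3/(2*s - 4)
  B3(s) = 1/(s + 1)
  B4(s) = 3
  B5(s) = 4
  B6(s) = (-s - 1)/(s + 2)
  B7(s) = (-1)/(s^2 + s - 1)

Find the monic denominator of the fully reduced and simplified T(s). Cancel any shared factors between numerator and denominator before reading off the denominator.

Answer: s^6 + 5*s^5/2 + s^4 - 9*s^3 - 33*s^2/2 - 10*s - 2

Working:
Step 1. combine B1, B2, B3, B4 in parallel; result (12*s^3 + 6*s^2 - 29*s - 17)/(4*s^3 - 2*s^2 - 10*s - 4)
Step 2. cascade B6, B7; result (s + 1)/(s^3 + 3*s^2 + s - 2)
Step 3. reduce the feedback loop with forward B5 and return (B6*B7); result (4*s^3 + 12*s^2 + 4*s - 8)/(s^3 + 3*s^2 + 5*s + 2)
Step 4. series reduction of (B1+B2+B3+B4), [B5/(1+B5*(B6*B7))]; result (24*s^6 + 84*s^5 + 2*s^4 - 244*s^3 - 184*s^2 + 82*s + 68)/(2*s^6 + 5*s^5 + 2*s^4 - 18*s^3 - 33*s^2 - 20*s - 4)
No further cancellation is possible in the step-4 result, so that is T(s). Its denominator becomes monic after dividing by the leading coefficient 2.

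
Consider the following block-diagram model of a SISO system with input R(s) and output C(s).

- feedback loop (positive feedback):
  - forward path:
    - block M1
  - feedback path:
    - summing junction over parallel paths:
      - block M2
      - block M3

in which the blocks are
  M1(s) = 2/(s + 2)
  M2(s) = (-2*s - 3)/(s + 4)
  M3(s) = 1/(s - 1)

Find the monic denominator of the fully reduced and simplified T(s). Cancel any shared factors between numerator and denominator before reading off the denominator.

The answer is s^3 + 9*s^2 + 2*s - 22.

Reasoning:
Step 1: add M2, M3 (parallel) = (7 - 2*s^2)/(s^2 + 3*s - 4)
Step 2: close the feedback loop around M1, (M2+M3) = (2*s^2 + 6*s - 8)/(s^3 + 9*s^2 + 2*s - 22)
No further cancellation is possible in the step-2 result, so that is T(s). Its denominator is already monic.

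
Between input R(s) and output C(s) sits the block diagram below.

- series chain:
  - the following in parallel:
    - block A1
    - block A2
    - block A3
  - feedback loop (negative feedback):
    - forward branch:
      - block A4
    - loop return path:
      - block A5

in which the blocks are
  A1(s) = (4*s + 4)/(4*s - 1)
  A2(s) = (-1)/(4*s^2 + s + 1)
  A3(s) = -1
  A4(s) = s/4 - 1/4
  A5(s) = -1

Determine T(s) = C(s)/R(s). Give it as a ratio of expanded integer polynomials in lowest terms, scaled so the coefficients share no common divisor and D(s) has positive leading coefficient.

Step 1. add A1, A2, A3 (parallel) = (20*s^2 + s + 6)/(16*s^3 + 3*s - 1)
Step 2. collapse the loop (A4 forward, A5 return) = (1 - s)/(s - 5)
Step 3. combine (A1+A2+A3), [A4/(1+A4*A5)] in series, which is the overall transfer function T(s) = C(s)/R(s) in lowest terms

Final answer: (-20*s^3 + 19*s^2 - 5*s + 6)/(16*s^4 - 80*s^3 + 3*s^2 - 16*s + 5)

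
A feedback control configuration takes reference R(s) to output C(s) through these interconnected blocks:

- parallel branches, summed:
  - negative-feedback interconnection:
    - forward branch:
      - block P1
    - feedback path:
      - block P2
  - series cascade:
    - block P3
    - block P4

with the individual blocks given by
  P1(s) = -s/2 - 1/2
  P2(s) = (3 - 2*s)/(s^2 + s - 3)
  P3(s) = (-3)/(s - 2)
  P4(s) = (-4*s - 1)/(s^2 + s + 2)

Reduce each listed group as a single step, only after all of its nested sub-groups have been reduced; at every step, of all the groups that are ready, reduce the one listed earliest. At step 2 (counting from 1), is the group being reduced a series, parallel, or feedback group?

(1) feedback reduction of P1, P2
(2) cascade P3, P4
(3) parallel reduction of [P1/(1+P1*P2)], (P3*P4)
Step 2: series.

Final answer: series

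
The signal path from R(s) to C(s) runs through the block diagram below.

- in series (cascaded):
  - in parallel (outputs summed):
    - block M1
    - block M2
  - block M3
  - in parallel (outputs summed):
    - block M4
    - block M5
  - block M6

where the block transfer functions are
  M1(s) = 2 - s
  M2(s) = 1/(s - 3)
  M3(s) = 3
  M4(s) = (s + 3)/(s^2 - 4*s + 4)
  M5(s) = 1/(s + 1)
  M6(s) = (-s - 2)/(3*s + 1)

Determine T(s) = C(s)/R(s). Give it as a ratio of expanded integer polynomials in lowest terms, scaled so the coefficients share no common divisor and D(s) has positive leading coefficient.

The answer is (6*s^5 - 18*s^4 - 9*s^3 - 3*s^2 - 105*s + 210)/(3*s^5 - 17*s^4 + 21*s^3 + 21*s^2 - 32*s - 12).

Reasoning:
Step 1 - reduce the parallel group M1, M2 -> (-s^2 + 5*s - 5)/(s - 3)
Step 2 - sum the parallel branches M4, M5 -> (2*s^2 + 7)/(s^3 - 3*s^2 + 4)
Step 3 - combine (M1+M2), M3, (M4+M5), M6 in series: this yields T(s), and no further normalization is needed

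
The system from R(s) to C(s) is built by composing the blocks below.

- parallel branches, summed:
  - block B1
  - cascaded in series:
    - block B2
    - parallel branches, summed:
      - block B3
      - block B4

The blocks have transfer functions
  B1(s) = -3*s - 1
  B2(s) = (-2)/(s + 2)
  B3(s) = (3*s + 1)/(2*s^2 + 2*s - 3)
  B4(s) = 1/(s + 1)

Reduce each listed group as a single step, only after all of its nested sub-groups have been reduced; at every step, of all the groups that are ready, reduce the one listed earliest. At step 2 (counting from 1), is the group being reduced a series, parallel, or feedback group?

1. parallel reduction of B3, B4
2. multiply B2, (B3+B4) (series)
3. parallel reduction of B1, (B2*(B3+B4))
At step 2 the group reduced is series.

Final answer: series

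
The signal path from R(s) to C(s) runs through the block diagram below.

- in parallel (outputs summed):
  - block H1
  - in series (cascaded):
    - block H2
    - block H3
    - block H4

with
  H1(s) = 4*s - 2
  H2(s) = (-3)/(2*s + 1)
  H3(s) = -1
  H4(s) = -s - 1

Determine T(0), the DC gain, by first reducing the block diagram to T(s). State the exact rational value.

[1] combine H2, H3, H4 in series; result (-3*s - 3)/(2*s + 1)
[2] add H1, (H2*H3*H4) (parallel); result (8*s^2 - 3*s - 5)/(2*s + 1)
DC gain: substitute s = 0 into T(s) from step 2: T(0) = -5/1 = -5.

Therefore the answer is -5.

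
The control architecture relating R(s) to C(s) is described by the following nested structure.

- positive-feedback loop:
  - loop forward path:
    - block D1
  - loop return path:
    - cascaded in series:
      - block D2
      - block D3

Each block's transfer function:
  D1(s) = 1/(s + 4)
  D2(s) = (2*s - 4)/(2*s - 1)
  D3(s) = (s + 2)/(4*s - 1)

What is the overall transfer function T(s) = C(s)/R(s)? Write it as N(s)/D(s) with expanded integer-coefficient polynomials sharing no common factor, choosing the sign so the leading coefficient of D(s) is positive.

1. multiply D2, D3 (series) -> (2*s^2 - 8)/(8*s^2 - 6*s + 1)
2. collapse the loop (D1 forward, (D2*D3) return), giving the overall T(s)

Answer: (8*s^2 - 6*s + 1)/(8*s^3 + 24*s^2 - 23*s + 12)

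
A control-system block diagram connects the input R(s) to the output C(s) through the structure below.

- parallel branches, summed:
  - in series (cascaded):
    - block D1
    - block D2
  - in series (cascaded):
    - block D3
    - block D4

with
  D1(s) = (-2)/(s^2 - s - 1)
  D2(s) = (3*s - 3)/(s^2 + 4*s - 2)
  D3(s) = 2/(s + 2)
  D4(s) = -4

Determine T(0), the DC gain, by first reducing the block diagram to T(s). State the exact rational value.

1. cascade D1, D2 gives (6 - 6*s)/(s^4 + 3*s^3 - 7*s^2 - 2*s + 2)
2. multiply D3, D4 (series) gives (-8)/(s + 2)
3. reduce the parallel group (D1*D2), (D3*D4) gives (-8*s^4 - 24*s^3 + 50*s^2 + 10*s - 4)/(s^5 + 5*s^4 - s^3 - 16*s^2 - 2*s + 4)
That last expression is T(s); at s = 0 only the constant terms survive, so T(0) = -4/4 = -1.

Therefore the answer is -1.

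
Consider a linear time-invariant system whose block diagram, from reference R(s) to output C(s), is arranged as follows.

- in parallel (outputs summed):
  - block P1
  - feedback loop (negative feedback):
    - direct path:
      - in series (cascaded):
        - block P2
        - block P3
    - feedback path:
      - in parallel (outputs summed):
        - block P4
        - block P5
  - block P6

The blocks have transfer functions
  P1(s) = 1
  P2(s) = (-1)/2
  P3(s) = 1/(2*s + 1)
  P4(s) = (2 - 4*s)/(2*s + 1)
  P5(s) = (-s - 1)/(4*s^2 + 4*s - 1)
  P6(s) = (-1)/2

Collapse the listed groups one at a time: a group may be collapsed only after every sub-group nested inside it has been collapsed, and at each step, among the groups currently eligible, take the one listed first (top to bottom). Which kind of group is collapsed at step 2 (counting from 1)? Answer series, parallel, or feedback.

Step 1 - reduce the series chain P2, P3
Step 2 - parallel reduction of P4, P5
Step 3 - apply the feedback formula to (P2*P3), (P4+P5)
Step 4 - add P1, [(P2*P3)/(1+(P2*P3)*(P4+P5))], P6 (parallel)
The group at step 2 is a parallel group.

Therefore the answer is parallel.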